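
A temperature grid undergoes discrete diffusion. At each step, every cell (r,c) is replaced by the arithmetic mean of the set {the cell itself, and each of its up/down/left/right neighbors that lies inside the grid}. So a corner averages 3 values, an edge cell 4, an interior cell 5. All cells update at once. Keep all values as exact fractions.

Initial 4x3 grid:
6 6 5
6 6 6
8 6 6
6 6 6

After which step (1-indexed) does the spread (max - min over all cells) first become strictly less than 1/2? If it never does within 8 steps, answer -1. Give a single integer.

Answer: 4

Derivation:
Step 1: max=20/3, min=17/3, spread=1
Step 2: max=391/60, min=103/18, spread=143/180
Step 3: max=3451/540, min=1255/216, spread=209/360
Step 4: max=102241/16200, min=763283/129600, spread=3643/8640
  -> spread < 1/2 first at step 4
Step 5: max=6102149/972000, min=46140607/7776000, spread=178439/518400
Step 6: max=363831451/58320000, min=2787977633/466560000, spread=1635653/6220800
Step 7: max=10871266567/1749600000, min=168030459547/27993600000, spread=78797407/373248000
Step 8: max=81240830791/13122000000, min=10120580045873/1679616000000, spread=741990121/4478976000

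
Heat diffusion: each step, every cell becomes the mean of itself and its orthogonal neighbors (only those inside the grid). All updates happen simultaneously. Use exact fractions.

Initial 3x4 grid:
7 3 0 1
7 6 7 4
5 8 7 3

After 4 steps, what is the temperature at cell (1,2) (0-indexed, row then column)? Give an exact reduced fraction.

Step 1: cell (1,2) = 24/5
Step 2: cell (1,2) = 19/4
Step 3: cell (1,2) = 5491/1200
Step 4: cell (1,2) = 336443/72000
Full grid after step 4:
  137977/25920 210137/43200 176969/43200 96139/25920
  999403/172800 383993/72000 336443/72000 715681/172800
  157537/25920 251237/43200 223469/43200 122179/25920

Answer: 336443/72000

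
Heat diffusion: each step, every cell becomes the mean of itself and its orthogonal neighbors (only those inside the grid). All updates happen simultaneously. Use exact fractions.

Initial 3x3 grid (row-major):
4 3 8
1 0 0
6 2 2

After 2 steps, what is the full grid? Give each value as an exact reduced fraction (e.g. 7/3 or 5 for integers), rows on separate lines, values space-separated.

Answer: 55/18 677/240 119/36
577/240 127/50 87/40
11/4 241/120 19/9

Derivation:
After step 1:
  8/3 15/4 11/3
  11/4 6/5 5/2
  3 5/2 4/3
After step 2:
  55/18 677/240 119/36
  577/240 127/50 87/40
  11/4 241/120 19/9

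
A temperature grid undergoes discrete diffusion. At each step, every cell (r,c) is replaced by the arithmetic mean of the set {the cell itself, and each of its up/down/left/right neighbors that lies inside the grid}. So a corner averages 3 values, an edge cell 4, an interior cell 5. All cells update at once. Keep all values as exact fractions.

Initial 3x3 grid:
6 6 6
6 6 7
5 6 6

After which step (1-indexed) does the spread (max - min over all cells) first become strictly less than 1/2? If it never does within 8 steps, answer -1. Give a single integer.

Step 1: max=19/3, min=17/3, spread=2/3
Step 2: max=1507/240, min=103/18, spread=401/720
Step 3: max=13397/2160, min=6341/1080, spread=143/432
  -> spread < 1/2 first at step 3
Step 4: max=795079/129600, min=382477/64800, spread=1205/5184
Step 5: max=47546813/7776000, min=23138969/3888000, spread=10151/62208
Step 6: max=2839222111/466560000, min=1392886993/233280000, spread=85517/746496
Step 7: max=169955356517/27993600000, min=83852004821/13996800000, spread=720431/8957952
Step 8: max=10175293489399/1679616000000, min=5040230955637/839808000000, spread=6069221/107495424

Answer: 3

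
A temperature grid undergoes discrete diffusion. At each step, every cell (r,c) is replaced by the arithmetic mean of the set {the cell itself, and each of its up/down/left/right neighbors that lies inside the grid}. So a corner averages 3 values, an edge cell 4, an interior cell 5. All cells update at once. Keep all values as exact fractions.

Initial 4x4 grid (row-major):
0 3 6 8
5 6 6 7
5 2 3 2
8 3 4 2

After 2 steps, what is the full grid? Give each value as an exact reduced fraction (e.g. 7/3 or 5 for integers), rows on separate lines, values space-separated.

Answer: 125/36 497/120 221/40 37/6
241/60 431/100 249/50 437/80
68/15 417/100 193/50 919/240
175/36 983/240 799/240 55/18

Derivation:
After step 1:
  8/3 15/4 23/4 7
  4 22/5 28/5 23/4
  5 19/5 17/5 7/2
  16/3 17/4 3 8/3
After step 2:
  125/36 497/120 221/40 37/6
  241/60 431/100 249/50 437/80
  68/15 417/100 193/50 919/240
  175/36 983/240 799/240 55/18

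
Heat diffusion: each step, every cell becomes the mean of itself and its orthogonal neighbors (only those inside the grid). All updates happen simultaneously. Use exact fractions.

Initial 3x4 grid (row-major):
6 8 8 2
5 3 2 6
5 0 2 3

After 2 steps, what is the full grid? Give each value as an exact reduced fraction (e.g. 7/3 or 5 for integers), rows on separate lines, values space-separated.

Answer: 52/9 1271/240 1247/240 163/36
1081/240 213/50 89/25 329/80
127/36 671/240 727/240 26/9

Derivation:
After step 1:
  19/3 25/4 5 16/3
  19/4 18/5 21/5 13/4
  10/3 5/2 7/4 11/3
After step 2:
  52/9 1271/240 1247/240 163/36
  1081/240 213/50 89/25 329/80
  127/36 671/240 727/240 26/9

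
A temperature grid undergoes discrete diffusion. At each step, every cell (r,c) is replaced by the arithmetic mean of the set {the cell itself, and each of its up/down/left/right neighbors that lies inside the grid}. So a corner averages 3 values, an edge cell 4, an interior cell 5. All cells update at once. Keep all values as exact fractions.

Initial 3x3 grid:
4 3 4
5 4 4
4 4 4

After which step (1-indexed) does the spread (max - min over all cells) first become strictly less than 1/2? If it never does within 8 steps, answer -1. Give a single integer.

Step 1: max=13/3, min=11/3, spread=2/3
Step 2: max=151/36, min=137/36, spread=7/18
  -> spread < 1/2 first at step 2
Step 3: max=1789/432, min=1667/432, spread=61/216
Step 4: max=21247/5184, min=20225/5184, spread=511/2592
Step 5: max=253141/62208, min=244523/62208, spread=4309/31104
Step 6: max=3022279/746496, min=2949689/746496, spread=36295/373248
Step 7: max=36137581/8957952, min=35526035/8957952, spread=305773/4478976
Step 8: max=432557647/107495424, min=427405745/107495424, spread=2575951/53747712

Answer: 2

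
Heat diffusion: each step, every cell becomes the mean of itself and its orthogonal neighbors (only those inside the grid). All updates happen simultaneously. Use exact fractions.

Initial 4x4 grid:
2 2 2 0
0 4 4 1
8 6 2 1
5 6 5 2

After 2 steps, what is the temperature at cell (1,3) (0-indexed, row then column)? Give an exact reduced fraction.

Step 1: cell (1,3) = 3/2
Step 2: cell (1,3) = 33/20
Full grid after step 2:
  22/9 271/120 81/40 3/2
  767/240 17/5 129/50 33/20
  1187/240 89/20 333/100 139/60
  199/36 1247/240 931/240 95/36

Answer: 33/20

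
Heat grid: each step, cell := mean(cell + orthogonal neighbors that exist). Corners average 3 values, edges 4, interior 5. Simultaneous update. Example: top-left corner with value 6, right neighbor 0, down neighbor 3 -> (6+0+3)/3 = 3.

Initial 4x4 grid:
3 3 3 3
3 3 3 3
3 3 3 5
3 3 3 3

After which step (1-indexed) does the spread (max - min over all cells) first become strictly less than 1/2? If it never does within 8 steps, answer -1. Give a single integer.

Answer: 3

Derivation:
Step 1: max=11/3, min=3, spread=2/3
Step 2: max=211/60, min=3, spread=31/60
Step 3: max=1831/540, min=3, spread=211/540
  -> spread < 1/2 first at step 3
Step 4: max=178843/54000, min=3, spread=16843/54000
Step 5: max=1596643/486000, min=13579/4500, spread=130111/486000
Step 6: max=47382367/14580000, min=817159/270000, spread=3255781/14580000
Step 7: max=1412553691/437400000, min=821107/270000, spread=82360351/437400000
Step 8: max=42117316891/13122000000, min=148306441/48600000, spread=2074577821/13122000000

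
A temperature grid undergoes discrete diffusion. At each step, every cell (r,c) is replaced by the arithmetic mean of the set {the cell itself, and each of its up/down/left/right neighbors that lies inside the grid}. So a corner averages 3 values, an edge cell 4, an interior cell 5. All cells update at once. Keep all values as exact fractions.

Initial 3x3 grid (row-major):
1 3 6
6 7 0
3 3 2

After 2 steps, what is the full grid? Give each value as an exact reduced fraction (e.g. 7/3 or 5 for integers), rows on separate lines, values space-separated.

Answer: 71/18 863/240 11/3
923/240 99/25 733/240
4 793/240 55/18

Derivation:
After step 1:
  10/3 17/4 3
  17/4 19/5 15/4
  4 15/4 5/3
After step 2:
  71/18 863/240 11/3
  923/240 99/25 733/240
  4 793/240 55/18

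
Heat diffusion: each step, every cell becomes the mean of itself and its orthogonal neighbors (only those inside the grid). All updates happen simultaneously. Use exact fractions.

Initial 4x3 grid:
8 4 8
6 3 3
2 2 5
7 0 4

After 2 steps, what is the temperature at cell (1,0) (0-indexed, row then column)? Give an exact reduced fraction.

Answer: 93/20

Derivation:
Step 1: cell (1,0) = 19/4
Step 2: cell (1,0) = 93/20
Full grid after step 2:
  11/2 407/80 31/6
  93/20 17/4 337/80
  18/5 17/5 273/80
  7/2 233/80 13/4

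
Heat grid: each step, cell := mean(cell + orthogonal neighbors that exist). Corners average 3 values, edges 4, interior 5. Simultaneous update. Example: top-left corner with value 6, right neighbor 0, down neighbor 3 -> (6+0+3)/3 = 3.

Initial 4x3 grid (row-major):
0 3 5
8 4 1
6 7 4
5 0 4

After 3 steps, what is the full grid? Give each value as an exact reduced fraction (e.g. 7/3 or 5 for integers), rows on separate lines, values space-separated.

After step 1:
  11/3 3 3
  9/2 23/5 7/2
  13/2 21/5 4
  11/3 4 8/3
After step 2:
  67/18 107/30 19/6
  289/60 99/25 151/40
  283/60 233/50 431/120
  85/18 109/30 32/9
After step 3:
  2179/540 6487/1800 1261/360
  7747/1800 12467/3000 1087/300
  1064/225 12337/3000 1753/450
  2353/540 7457/1800 3881/1080

Answer: 2179/540 6487/1800 1261/360
7747/1800 12467/3000 1087/300
1064/225 12337/3000 1753/450
2353/540 7457/1800 3881/1080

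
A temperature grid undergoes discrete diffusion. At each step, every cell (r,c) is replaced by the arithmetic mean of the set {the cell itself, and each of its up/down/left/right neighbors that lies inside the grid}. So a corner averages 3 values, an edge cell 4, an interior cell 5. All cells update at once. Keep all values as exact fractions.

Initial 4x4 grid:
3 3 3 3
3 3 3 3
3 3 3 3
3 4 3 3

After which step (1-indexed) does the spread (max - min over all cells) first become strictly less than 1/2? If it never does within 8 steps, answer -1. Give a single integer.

Step 1: max=10/3, min=3, spread=1/3
  -> spread < 1/2 first at step 1
Step 2: max=391/120, min=3, spread=31/120
Step 3: max=3451/1080, min=3, spread=211/1080
Step 4: max=340843/108000, min=3, spread=16843/108000
Step 5: max=3054643/972000, min=27079/9000, spread=130111/972000
Step 6: max=91122367/29160000, min=1627159/540000, spread=3255781/29160000
Step 7: max=2724753691/874800000, min=1631107/540000, spread=82360351/874800000
Step 8: max=81483316891/26244000000, min=294106441/97200000, spread=2074577821/26244000000

Answer: 1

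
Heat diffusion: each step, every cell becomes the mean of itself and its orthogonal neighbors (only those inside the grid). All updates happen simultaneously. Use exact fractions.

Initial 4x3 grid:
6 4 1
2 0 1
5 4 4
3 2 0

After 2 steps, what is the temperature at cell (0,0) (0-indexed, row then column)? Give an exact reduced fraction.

Step 1: cell (0,0) = 4
Step 2: cell (0,0) = 10/3
Full grid after step 2:
  10/3 219/80 25/12
  259/80 127/50 159/80
  157/48 66/25 35/16
  109/36 127/48 13/6

Answer: 10/3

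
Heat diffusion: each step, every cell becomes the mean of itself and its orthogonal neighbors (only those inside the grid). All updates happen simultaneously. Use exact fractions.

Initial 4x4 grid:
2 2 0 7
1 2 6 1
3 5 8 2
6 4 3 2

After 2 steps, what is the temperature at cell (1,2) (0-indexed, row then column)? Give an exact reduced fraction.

Answer: 383/100

Derivation:
Step 1: cell (1,2) = 17/5
Step 2: cell (1,2) = 383/100
Full grid after step 2:
  31/18 607/240 679/240 125/36
  637/240 29/10 383/100 799/240
  869/240 413/100 201/50 863/240
  151/36 1049/240 953/240 59/18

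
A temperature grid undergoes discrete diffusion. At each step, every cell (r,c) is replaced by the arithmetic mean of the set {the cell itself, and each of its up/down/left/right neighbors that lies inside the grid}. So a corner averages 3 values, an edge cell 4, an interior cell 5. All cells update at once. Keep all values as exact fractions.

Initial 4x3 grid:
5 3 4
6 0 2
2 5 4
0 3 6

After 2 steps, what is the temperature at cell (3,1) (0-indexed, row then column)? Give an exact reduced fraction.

Step 1: cell (3,1) = 7/2
Step 2: cell (3,1) = 123/40
Full grid after step 2:
  131/36 52/15 17/6
  431/120 59/20 259/80
  329/120 17/5 833/240
  101/36 123/40 145/36

Answer: 123/40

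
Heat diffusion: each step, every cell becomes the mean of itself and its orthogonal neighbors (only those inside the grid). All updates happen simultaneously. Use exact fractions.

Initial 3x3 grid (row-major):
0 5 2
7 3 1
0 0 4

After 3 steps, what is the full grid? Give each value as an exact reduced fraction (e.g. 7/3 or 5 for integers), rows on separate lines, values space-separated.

After step 1:
  4 5/2 8/3
  5/2 16/5 5/2
  7/3 7/4 5/3
After step 2:
  3 371/120 23/9
  361/120 249/100 301/120
  79/36 179/80 71/36
After step 3:
  91/30 20047/7200 367/135
  19247/7200 16003/6000 17147/7200
  5357/2160 10673/4800 4837/2160

Answer: 91/30 20047/7200 367/135
19247/7200 16003/6000 17147/7200
5357/2160 10673/4800 4837/2160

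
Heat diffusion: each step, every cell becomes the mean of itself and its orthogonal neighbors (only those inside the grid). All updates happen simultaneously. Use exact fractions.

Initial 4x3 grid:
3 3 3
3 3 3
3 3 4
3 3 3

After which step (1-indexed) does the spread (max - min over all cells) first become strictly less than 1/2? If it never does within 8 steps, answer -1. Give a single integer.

Step 1: max=10/3, min=3, spread=1/3
  -> spread < 1/2 first at step 1
Step 2: max=391/120, min=3, spread=31/120
Step 3: max=3451/1080, min=3, spread=211/1080
Step 4: max=340897/108000, min=5447/1800, spread=14077/108000
Step 5: max=3056407/972000, min=327683/108000, spread=5363/48600
Step 6: max=91220809/29160000, min=182869/60000, spread=93859/1166400
Step 7: max=5459074481/1749600000, min=296936467/97200000, spread=4568723/69984000
Step 8: max=326708435629/104976000000, min=8929618889/2916000000, spread=8387449/167961600

Answer: 1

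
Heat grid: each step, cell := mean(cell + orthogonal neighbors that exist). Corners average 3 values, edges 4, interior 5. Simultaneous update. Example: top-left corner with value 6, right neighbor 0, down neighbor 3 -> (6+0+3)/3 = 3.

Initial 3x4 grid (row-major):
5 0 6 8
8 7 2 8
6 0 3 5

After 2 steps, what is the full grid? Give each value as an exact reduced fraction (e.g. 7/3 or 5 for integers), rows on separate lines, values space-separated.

After step 1:
  13/3 9/2 4 22/3
  13/2 17/5 26/5 23/4
  14/3 4 5/2 16/3
After step 2:
  46/9 487/120 631/120 205/36
  189/40 118/25 417/100 1417/240
  91/18 437/120 511/120 163/36

Answer: 46/9 487/120 631/120 205/36
189/40 118/25 417/100 1417/240
91/18 437/120 511/120 163/36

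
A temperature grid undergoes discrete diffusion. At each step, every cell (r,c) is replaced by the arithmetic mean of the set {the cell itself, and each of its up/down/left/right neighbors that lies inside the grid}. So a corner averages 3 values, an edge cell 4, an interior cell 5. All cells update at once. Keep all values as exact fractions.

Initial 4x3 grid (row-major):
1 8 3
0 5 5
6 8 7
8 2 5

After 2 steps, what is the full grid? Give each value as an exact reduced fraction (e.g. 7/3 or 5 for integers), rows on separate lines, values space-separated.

After step 1:
  3 17/4 16/3
  3 26/5 5
  11/2 28/5 25/4
  16/3 23/4 14/3
After step 2:
  41/12 1067/240 175/36
  167/40 461/100 1307/240
  583/120 283/50 1291/240
  199/36 427/80 50/9

Answer: 41/12 1067/240 175/36
167/40 461/100 1307/240
583/120 283/50 1291/240
199/36 427/80 50/9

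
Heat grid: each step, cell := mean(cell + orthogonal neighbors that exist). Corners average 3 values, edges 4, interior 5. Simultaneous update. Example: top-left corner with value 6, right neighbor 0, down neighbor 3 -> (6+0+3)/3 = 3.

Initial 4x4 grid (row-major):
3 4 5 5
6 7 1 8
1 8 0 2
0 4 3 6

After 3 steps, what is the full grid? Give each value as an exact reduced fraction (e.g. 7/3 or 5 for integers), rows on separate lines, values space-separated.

Answer: 4801/1080 16297/3600 5327/1200 1657/360
3763/900 12757/3000 4269/1000 837/200
166/45 1396/375 5557/1500 1391/360
347/108 607/180 311/90 478/135

Derivation:
After step 1:
  13/3 19/4 15/4 6
  17/4 26/5 21/5 4
  15/4 4 14/5 4
  5/3 15/4 13/4 11/3
After step 2:
  40/9 541/120 187/40 55/12
  263/60 112/25 399/100 91/20
  41/12 39/10 73/20 217/60
  55/18 19/6 101/30 131/36
After step 3:
  4801/1080 16297/3600 5327/1200 1657/360
  3763/900 12757/3000 4269/1000 837/200
  166/45 1396/375 5557/1500 1391/360
  347/108 607/180 311/90 478/135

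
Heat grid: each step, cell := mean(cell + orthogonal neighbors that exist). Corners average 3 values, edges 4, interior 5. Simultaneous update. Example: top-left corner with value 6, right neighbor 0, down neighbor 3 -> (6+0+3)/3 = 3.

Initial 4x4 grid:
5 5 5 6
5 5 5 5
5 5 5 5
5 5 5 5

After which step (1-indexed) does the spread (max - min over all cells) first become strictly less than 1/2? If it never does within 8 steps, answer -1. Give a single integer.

Answer: 1

Derivation:
Step 1: max=16/3, min=5, spread=1/3
  -> spread < 1/2 first at step 1
Step 2: max=95/18, min=5, spread=5/18
Step 3: max=1121/216, min=5, spread=41/216
Step 4: max=33443/6480, min=5, spread=1043/6480
Step 5: max=997553/194400, min=5, spread=25553/194400
Step 6: max=29831459/5832000, min=90079/18000, spread=645863/5832000
Step 7: max=892441691/174960000, min=600971/120000, spread=16225973/174960000
Step 8: max=26721477983/5248800000, min=270701/54000, spread=409340783/5248800000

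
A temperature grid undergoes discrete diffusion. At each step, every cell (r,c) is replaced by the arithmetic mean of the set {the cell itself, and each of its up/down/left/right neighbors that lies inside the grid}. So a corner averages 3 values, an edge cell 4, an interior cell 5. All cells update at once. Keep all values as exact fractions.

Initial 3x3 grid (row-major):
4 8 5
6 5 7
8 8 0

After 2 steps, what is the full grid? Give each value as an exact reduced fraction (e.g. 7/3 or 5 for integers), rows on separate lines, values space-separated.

After step 1:
  6 11/2 20/3
  23/4 34/5 17/4
  22/3 21/4 5
After step 2:
  23/4 749/120 197/36
  1553/240 551/100 1363/240
  55/9 1463/240 29/6

Answer: 23/4 749/120 197/36
1553/240 551/100 1363/240
55/9 1463/240 29/6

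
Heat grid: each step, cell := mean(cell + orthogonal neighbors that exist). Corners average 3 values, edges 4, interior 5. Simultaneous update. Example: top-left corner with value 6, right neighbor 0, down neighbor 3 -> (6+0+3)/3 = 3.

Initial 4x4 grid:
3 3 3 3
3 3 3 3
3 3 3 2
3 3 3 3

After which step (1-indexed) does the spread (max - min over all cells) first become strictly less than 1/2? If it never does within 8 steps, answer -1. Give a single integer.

Step 1: max=3, min=8/3, spread=1/3
  -> spread < 1/2 first at step 1
Step 2: max=3, min=329/120, spread=31/120
Step 3: max=3, min=3029/1080, spread=211/1080
Step 4: max=3, min=307157/108000, spread=16843/108000
Step 5: max=26921/9000, min=2777357/972000, spread=130111/972000
Step 6: max=1612841/540000, min=83837633/29160000, spread=3255781/29160000
Step 7: max=1608893/540000, min=2524046309/874800000, spread=82360351/874800000
Step 8: max=289093559/97200000, min=75980683109/26244000000, spread=2074577821/26244000000

Answer: 1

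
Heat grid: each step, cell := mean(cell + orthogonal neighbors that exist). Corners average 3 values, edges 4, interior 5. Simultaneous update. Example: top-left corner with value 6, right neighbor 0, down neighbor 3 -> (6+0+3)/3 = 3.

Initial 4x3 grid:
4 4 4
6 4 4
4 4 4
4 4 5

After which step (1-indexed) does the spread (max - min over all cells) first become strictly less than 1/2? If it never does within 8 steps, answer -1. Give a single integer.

Answer: 3

Derivation:
Step 1: max=14/3, min=4, spread=2/3
Step 2: max=271/60, min=4, spread=31/60
Step 3: max=2371/540, min=9893/2400, spread=5803/21600
  -> spread < 1/2 first at step 3
Step 4: max=467909/108000, min=89813/21600, spread=4711/27000
Step 5: max=4179479/972000, min=9050497/2160000, spread=2135107/19440000
Step 6: max=415904261/97200000, min=818001497/194400000, spread=552281/7776000
Step 7: max=7465831357/1749600000, min=118053150437/27993600000, spread=56006051/1119744000
Step 8: max=744984024133/174960000000, min=2954912288657/699840000000, spread=200190463/5598720000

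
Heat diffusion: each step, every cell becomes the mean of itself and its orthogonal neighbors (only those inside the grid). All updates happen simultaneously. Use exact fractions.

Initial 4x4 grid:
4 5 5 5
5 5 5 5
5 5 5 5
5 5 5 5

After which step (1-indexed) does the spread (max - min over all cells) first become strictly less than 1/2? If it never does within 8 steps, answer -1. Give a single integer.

Step 1: max=5, min=14/3, spread=1/3
  -> spread < 1/2 first at step 1
Step 2: max=5, min=85/18, spread=5/18
Step 3: max=5, min=1039/216, spread=41/216
Step 4: max=5, min=31357/6480, spread=1043/6480
Step 5: max=5, min=946447/194400, spread=25553/194400
Step 6: max=89921/18000, min=28488541/5832000, spread=645863/5832000
Step 7: max=599029/120000, min=857158309/174960000, spread=16225973/174960000
Step 8: max=269299/54000, min=25766522017/5248800000, spread=409340783/5248800000

Answer: 1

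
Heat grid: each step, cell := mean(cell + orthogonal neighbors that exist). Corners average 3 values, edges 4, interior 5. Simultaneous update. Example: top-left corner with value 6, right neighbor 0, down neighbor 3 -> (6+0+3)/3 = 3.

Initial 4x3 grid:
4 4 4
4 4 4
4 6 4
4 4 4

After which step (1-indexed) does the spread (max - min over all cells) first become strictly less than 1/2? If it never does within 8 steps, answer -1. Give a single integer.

Step 1: max=9/2, min=4, spread=1/2
Step 2: max=223/50, min=4, spread=23/50
  -> spread < 1/2 first at step 2
Step 3: max=10411/2400, min=813/200, spread=131/480
Step 4: max=92951/21600, min=14791/3600, spread=841/4320
Step 5: max=37102051/8640000, min=2973373/720000, spread=56863/345600
Step 6: max=332574341/77760000, min=26909543/6480000, spread=386393/3110400
Step 7: max=132809723131/31104000000, min=10788358813/2592000000, spread=26795339/248832000
Step 8: max=7948775714129/1866240000000, min=649166149667/155520000000, spread=254051069/2985984000

Answer: 2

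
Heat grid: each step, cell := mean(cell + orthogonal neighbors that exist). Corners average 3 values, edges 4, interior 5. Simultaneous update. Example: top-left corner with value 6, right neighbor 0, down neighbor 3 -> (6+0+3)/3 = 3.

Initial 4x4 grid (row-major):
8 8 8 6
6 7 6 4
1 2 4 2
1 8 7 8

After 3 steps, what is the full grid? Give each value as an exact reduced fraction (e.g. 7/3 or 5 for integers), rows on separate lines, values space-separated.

After step 1:
  22/3 31/4 7 6
  11/2 29/5 29/5 9/2
  5/2 22/5 21/5 9/2
  10/3 9/2 27/4 17/3
After step 2:
  247/36 1673/240 531/80 35/6
  317/60 117/20 273/50 26/5
  59/15 107/25 513/100 283/60
  31/9 1139/240 1267/240 203/36
After step 3:
  13763/2160 1895/288 14941/2400 4241/720
  3947/720 33413/6000 11311/2000 2121/400
  15247/3600 28727/6000 29839/6000 18617/3600
  8729/2160 31949/7200 37429/7200 11257/2160

Answer: 13763/2160 1895/288 14941/2400 4241/720
3947/720 33413/6000 11311/2000 2121/400
15247/3600 28727/6000 29839/6000 18617/3600
8729/2160 31949/7200 37429/7200 11257/2160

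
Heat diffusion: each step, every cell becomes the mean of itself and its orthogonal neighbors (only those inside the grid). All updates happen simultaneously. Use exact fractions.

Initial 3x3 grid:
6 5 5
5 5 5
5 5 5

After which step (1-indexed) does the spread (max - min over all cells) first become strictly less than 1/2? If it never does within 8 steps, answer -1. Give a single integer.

Step 1: max=16/3, min=5, spread=1/3
  -> spread < 1/2 first at step 1
Step 2: max=95/18, min=5, spread=5/18
Step 3: max=1121/216, min=5, spread=41/216
Step 4: max=66931/12960, min=1811/360, spread=347/2592
Step 5: max=3994937/777600, min=18157/3600, spread=2921/31104
Step 6: max=239108539/46656000, min=2185483/432000, spread=24611/373248
Step 7: max=14315522033/2799360000, min=49256741/9720000, spread=207329/4478976
Step 8: max=857837952451/167961600000, min=2630801599/518400000, spread=1746635/53747712

Answer: 1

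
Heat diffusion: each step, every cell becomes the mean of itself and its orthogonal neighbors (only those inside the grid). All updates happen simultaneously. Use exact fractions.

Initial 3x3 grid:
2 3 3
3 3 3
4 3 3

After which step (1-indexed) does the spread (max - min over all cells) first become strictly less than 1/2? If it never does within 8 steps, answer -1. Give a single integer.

Answer: 2

Derivation:
Step 1: max=10/3, min=8/3, spread=2/3
Step 2: max=115/36, min=101/36, spread=7/18
  -> spread < 1/2 first at step 2
Step 3: max=1345/432, min=1247/432, spread=49/216
Step 4: max=21247/6912, min=20225/6912, spread=511/3456
Step 5: max=253141/82944, min=244523/82944, spread=4309/41472
Step 6: max=3022279/995328, min=2949689/995328, spread=36295/497664
Step 7: max=36137581/11943936, min=35526035/11943936, spread=305773/5971968
Step 8: max=432557647/143327232, min=427405745/143327232, spread=2575951/71663616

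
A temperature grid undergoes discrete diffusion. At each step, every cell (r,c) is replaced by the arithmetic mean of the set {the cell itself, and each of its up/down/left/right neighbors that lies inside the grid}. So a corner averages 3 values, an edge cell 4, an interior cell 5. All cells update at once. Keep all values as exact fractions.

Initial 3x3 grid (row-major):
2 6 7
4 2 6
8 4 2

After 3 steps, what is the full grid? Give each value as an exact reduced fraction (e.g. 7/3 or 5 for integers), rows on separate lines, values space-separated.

Answer: 1061/240 64633/14400 5197/1080
15427/3600 13523/3000 64633/14400
599/135 15427/3600 1061/240

Derivation:
After step 1:
  4 17/4 19/3
  4 22/5 17/4
  16/3 4 4
After step 2:
  49/12 1139/240 89/18
  133/30 209/50 1139/240
  40/9 133/30 49/12
After step 3:
  1061/240 64633/14400 5197/1080
  15427/3600 13523/3000 64633/14400
  599/135 15427/3600 1061/240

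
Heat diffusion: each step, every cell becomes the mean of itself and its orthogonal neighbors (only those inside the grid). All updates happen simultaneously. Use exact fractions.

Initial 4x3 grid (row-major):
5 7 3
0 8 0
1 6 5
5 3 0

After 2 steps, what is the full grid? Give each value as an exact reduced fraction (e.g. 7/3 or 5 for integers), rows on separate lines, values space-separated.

Answer: 53/12 1037/240 157/36
147/40 441/100 857/240
141/40 361/100 841/240
19/6 413/120 107/36

Derivation:
After step 1:
  4 23/4 10/3
  7/2 21/5 4
  3 23/5 11/4
  3 7/2 8/3
After step 2:
  53/12 1037/240 157/36
  147/40 441/100 857/240
  141/40 361/100 841/240
  19/6 413/120 107/36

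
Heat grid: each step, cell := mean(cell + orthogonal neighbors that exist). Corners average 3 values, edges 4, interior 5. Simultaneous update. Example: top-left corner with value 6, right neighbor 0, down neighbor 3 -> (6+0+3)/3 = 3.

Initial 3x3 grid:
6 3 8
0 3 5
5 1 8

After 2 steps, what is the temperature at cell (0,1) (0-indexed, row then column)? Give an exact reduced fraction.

Answer: 59/15

Derivation:
Step 1: cell (0,1) = 5
Step 2: cell (0,1) = 59/15
Full grid after step 2:
  23/6 59/15 49/9
  109/40 423/100 23/5
  13/4 799/240 179/36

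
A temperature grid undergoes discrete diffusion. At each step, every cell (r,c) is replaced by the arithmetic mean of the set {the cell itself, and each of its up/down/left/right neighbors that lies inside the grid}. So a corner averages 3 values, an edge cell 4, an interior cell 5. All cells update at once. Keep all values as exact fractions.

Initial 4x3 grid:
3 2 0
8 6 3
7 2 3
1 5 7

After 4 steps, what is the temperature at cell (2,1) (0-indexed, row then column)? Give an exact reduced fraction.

Step 1: cell (2,1) = 23/5
Step 2: cell (2,1) = 104/25
Step 3: cell (2,1) = 6491/1500
Step 4: cell (2,1) = 1499881/360000
Full grid after step 4:
  526441/129600 1044203/288000 430091/129600
  229739/54000 473627/120000 766081/216000
  240749/54000 1499881/360000 286207/72000
  571081/129600 3732269/864000 177877/43200

Answer: 1499881/360000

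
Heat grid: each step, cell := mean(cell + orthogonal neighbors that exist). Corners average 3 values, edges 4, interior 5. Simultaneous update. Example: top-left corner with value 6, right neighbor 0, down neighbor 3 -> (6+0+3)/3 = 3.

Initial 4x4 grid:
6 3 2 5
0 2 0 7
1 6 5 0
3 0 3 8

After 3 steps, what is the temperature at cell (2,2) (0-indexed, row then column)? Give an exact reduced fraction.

Answer: 4783/1500

Derivation:
Step 1: cell (2,2) = 14/5
Step 2: cell (2,2) = 89/25
Step 3: cell (2,2) = 4783/1500
Full grid after step 3:
  967/360 2343/800 22087/7200 7747/2160
  6169/2400 2673/1000 19693/6000 12341/3600
  17363/7200 16757/6000 4783/1500 13829/3600
  5243/2160 9979/3600 12539/3600 2017/540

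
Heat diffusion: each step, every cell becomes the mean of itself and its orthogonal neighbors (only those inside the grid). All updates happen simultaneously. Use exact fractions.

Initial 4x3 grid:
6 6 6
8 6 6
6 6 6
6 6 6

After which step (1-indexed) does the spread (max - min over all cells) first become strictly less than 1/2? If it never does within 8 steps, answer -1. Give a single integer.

Answer: 3

Derivation:
Step 1: max=20/3, min=6, spread=2/3
Step 2: max=391/60, min=6, spread=31/60
Step 3: max=3451/540, min=6, spread=211/540
  -> spread < 1/2 first at step 3
Step 4: max=340897/54000, min=5447/900, spread=14077/54000
Step 5: max=3056407/486000, min=327683/54000, spread=5363/24300
Step 6: max=91220809/14580000, min=182869/30000, spread=93859/583200
Step 7: max=5459074481/874800000, min=296936467/48600000, spread=4568723/34992000
Step 8: max=326708435629/52488000000, min=8929618889/1458000000, spread=8387449/83980800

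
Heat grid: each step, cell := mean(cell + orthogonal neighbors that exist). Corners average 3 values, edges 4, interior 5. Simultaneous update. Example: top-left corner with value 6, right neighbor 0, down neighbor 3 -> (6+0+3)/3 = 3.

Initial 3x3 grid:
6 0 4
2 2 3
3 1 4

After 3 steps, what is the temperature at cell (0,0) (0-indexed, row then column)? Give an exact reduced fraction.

Answer: 5581/2160

Derivation:
Step 1: cell (0,0) = 8/3
Step 2: cell (0,0) = 107/36
Step 3: cell (0,0) = 5581/2160
Full grid after step 3:
  5581/2160 1643/600 5561/2160
  38357/14400 1823/750 13019/4800
  1717/720 18541/7200 5371/2160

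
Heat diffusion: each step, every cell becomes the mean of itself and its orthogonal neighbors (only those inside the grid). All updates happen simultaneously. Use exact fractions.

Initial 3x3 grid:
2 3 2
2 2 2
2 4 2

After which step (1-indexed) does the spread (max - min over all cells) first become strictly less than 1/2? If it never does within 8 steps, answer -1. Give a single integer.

Answer: 2

Derivation:
Step 1: max=8/3, min=2, spread=2/3
Step 2: max=313/120, min=79/36, spread=149/360
  -> spread < 1/2 first at step 2
Step 3: max=2663/1080, min=32537/14400, spread=8909/43200
Step 4: max=1053757/432000, min=297967/129600, spread=181601/1296000
Step 5: max=9351587/3888000, min=120147233/51840000, spread=13621781/155520000
Step 6: max=3724148113/1555200000, min=1089902503/466560000, spread=273419309/4665600000
Step 7: max=33343585583/13996800000, min=437254496297/186624000000, spread=21979934429/559872000000
Step 8: max=13312395223717/5598720000000, min=3948677541727/1679616000000, spread=450410253881/16796160000000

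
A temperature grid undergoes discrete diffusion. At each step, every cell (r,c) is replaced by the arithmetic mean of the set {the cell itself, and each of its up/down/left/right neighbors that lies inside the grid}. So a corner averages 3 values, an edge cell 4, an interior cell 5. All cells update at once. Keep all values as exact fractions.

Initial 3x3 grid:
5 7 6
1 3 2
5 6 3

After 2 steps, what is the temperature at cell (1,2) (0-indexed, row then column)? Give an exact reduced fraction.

Step 1: cell (1,2) = 7/2
Step 2: cell (1,2) = 479/120
Full grid after step 2:
  157/36 1103/240 55/12
  469/120 203/50 479/120
  47/12 943/240 137/36

Answer: 479/120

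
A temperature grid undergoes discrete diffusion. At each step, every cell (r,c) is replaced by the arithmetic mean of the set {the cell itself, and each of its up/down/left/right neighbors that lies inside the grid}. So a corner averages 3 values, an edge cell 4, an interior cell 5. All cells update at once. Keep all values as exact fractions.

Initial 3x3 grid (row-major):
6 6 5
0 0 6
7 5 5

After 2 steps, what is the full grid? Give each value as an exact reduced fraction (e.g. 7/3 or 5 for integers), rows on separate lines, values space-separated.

Answer: 23/6 1039/240 167/36
293/80 383/100 23/5
23/6 1019/240 163/36

Derivation:
After step 1:
  4 17/4 17/3
  13/4 17/5 4
  4 17/4 16/3
After step 2:
  23/6 1039/240 167/36
  293/80 383/100 23/5
  23/6 1019/240 163/36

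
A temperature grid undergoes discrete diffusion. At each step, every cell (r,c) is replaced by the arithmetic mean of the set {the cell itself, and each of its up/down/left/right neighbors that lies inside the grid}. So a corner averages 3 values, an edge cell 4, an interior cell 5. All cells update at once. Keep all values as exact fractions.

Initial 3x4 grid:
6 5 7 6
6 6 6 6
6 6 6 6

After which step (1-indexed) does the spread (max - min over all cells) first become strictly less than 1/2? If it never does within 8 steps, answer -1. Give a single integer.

Step 1: max=19/3, min=17/3, spread=2/3
Step 2: max=92/15, min=88/15, spread=4/15
  -> spread < 1/2 first at step 2
Step 3: max=827/135, min=793/135, spread=34/135
Step 4: max=65641/10800, min=63959/10800, spread=841/5400
Step 5: max=73697/12150, min=72103/12150, spread=797/6075
Step 6: max=47042393/7776000, min=46269607/7776000, spread=386393/3888000
Step 7: max=422716223/69984000, min=417091777/69984000, spread=2812223/34992000
Step 8: max=33779237629/5598720000, min=33405402371/5598720000, spread=186917629/2799360000

Answer: 2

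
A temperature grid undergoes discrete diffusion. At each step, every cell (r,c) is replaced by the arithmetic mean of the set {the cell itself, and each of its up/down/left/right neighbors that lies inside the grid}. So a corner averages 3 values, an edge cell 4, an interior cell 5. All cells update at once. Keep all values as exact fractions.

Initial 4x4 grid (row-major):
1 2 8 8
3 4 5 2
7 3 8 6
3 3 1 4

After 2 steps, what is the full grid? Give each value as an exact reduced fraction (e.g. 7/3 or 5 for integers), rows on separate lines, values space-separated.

After step 1:
  2 15/4 23/4 6
  15/4 17/5 27/5 21/4
  4 5 23/5 5
  13/3 5/2 4 11/3
After step 2:
  19/6 149/40 209/40 17/3
  263/80 213/50 122/25 433/80
  205/48 39/10 24/5 1111/240
  65/18 95/24 443/120 38/9

Answer: 19/6 149/40 209/40 17/3
263/80 213/50 122/25 433/80
205/48 39/10 24/5 1111/240
65/18 95/24 443/120 38/9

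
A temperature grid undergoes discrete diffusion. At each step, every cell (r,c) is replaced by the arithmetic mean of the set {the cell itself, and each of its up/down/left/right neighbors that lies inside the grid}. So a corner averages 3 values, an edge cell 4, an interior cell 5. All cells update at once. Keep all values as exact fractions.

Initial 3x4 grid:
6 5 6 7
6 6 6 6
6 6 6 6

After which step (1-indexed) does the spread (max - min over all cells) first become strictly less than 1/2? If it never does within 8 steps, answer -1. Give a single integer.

Answer: 2

Derivation:
Step 1: max=19/3, min=17/3, spread=2/3
Step 2: max=223/36, min=1393/240, spread=281/720
  -> spread < 1/2 first at step 2
Step 3: max=661/108, min=12583/2160, spread=637/2160
Step 4: max=5253659/864000, min=380293/64800, spread=549257/2592000
Step 5: max=314085121/51840000, min=11448391/1944000, spread=26384083/155520000
Step 6: max=18801451139/3110400000, min=344581417/58320000, spread=1271326697/9331200000
Step 7: max=1125771287401/186624000000, min=2589978541/437400000, spread=62141329723/559872000000
Step 8: max=67444446012059/11197440000000, min=622738601801/104976000000, spread=3056985459857/33592320000000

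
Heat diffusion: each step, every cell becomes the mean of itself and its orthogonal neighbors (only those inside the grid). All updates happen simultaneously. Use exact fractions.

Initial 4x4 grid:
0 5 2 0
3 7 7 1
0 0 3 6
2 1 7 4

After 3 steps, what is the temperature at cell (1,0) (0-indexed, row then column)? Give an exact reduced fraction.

Answer: 19171/7200

Derivation:
Step 1: cell (1,0) = 5/2
Step 2: cell (1,0) = 649/240
Step 3: cell (1,0) = 19171/7200
Full grid after step 3:
  6559/2160 11453/3600 791/240 26/9
  19171/7200 19837/6000 1693/500 839/240
  1803/800 701/250 4571/1200 13709/3600
  341/180 2213/800 25933/7200 9181/2160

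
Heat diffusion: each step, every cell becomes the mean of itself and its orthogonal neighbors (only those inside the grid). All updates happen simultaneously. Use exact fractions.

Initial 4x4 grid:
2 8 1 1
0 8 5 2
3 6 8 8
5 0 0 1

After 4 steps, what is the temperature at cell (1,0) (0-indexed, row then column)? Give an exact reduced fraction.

Step 1: cell (1,0) = 13/4
Step 2: cell (1,0) = 929/240
Step 3: cell (1,0) = 28607/7200
Step 4: cell (1,0) = 866861/216000
Full grid after step 4:
  260387/64800 221099/54000 42409/10800 244331/64800
  866861/216000 746177/180000 744473/180000 168121/43200
  809317/216000 714691/180000 240329/60000 283687/72000
  225433/64800 387371/108000 44807/12000 80459/21600

Answer: 866861/216000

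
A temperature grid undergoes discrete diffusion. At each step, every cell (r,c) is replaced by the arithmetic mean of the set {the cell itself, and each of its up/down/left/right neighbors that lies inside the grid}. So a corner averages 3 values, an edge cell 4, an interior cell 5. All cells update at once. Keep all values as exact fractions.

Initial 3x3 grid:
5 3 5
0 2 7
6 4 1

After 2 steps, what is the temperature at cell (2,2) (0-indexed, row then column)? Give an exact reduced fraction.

Step 1: cell (2,2) = 4
Step 2: cell (2,2) = 11/3
Full grid after step 2:
  29/9 877/240 25/6
  249/80 86/25 319/80
  59/18 827/240 11/3

Answer: 11/3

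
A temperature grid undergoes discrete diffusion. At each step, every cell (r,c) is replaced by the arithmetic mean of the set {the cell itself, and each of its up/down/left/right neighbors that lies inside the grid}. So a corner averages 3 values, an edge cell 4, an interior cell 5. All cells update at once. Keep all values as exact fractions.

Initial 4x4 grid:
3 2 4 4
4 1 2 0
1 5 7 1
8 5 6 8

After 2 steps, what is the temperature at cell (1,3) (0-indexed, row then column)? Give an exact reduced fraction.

Step 1: cell (1,3) = 7/4
Step 2: cell (1,3) = 673/240
Full grid after step 2:
  31/12 113/40 329/120 89/36
  251/80 283/100 291/100 673/240
  913/240 213/50 213/50 299/80
  91/18 629/120 217/40 31/6

Answer: 673/240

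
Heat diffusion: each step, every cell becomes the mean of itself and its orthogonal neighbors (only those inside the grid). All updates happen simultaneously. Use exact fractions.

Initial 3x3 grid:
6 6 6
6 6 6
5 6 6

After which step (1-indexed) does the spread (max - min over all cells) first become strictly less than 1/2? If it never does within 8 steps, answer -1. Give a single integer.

Step 1: max=6, min=17/3, spread=1/3
  -> spread < 1/2 first at step 1
Step 2: max=6, min=103/18, spread=5/18
Step 3: max=6, min=1255/216, spread=41/216
Step 4: max=2149/360, min=75629/12960, spread=347/2592
Step 5: max=21443/3600, min=4558663/777600, spread=2921/31104
Step 6: max=2566517/432000, min=274107461/46656000, spread=24611/373248
Step 7: max=57663259/9720000, min=16477437967/2799360000, spread=207329/4478976
Step 8: max=3071598401/518400000, min=989739647549/167961600000, spread=1746635/53747712

Answer: 1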